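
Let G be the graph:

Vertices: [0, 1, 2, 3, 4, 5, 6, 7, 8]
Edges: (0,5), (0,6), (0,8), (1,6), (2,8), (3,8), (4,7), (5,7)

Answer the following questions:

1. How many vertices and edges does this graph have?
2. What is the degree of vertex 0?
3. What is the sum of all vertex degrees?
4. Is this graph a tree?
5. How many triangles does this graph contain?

Count: 9 vertices, 8 edges.
Vertex 0 has neighbors [5, 6, 8], degree = 3.
Handshaking lemma: 2 * 8 = 16.
A graph is a tree iff it is connected and has exactly n-1 edges. This graph is connected (all 9 vertices in one component) and has 9-1 = 8 edges. It is a tree.
Number of triangles = 0.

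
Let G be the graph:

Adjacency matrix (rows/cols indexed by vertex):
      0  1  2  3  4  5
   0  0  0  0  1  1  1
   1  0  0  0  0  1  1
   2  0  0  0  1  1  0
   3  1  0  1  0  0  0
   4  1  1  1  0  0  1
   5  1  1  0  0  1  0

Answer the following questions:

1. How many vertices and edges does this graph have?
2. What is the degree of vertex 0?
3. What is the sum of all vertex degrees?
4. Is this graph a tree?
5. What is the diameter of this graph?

Count: 6 vertices, 8 edges.
Vertex 0 has neighbors [3, 4, 5], degree = 3.
Handshaking lemma: 2 * 8 = 16.
A tree on 6 vertices has 5 edges. This graph has 8 edges (3 extra). Not a tree.
Diameter (longest shortest path) = 3.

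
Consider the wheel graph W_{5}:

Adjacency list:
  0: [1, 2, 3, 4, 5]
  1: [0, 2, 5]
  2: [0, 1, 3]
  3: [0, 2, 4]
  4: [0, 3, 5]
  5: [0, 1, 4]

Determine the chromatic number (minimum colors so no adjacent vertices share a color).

W_{5} = C_{5} plus a hub adjacent to every cycle vertex.
The outer cycle needs 3 colors (odd cycle); the hub is adjacent to all of them so needs a fresh color.
Chromatic number = 3 + 1 = 4.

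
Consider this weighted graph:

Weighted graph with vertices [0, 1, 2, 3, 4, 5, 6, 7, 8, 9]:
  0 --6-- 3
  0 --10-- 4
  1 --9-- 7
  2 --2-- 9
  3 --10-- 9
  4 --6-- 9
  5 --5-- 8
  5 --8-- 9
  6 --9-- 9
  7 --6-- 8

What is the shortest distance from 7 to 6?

Using Dijkstra's algorithm from vertex 7:
Shortest path: 7 -> 8 -> 5 -> 9 -> 6
Total weight: 6 + 5 + 8 + 9 = 28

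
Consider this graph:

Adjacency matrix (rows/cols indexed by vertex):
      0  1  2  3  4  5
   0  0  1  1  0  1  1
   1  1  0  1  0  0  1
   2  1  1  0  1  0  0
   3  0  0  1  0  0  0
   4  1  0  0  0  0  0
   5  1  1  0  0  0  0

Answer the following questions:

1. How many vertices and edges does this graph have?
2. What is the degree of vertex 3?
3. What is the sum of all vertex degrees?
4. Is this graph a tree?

Count: 6 vertices, 7 edges.
Vertex 3 has neighbors [2], degree = 1.
Handshaking lemma: 2 * 7 = 14.
A tree on 6 vertices has 5 edges. This graph has 7 edges (2 extra). Not a tree.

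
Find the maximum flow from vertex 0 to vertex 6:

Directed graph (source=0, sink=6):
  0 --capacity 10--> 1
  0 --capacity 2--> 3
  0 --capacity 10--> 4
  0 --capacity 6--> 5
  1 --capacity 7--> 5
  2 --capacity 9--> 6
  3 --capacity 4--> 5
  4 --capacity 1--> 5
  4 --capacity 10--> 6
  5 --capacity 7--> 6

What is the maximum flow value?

Computing max flow:
  Flow on (0->1): 7/10
  Flow on (0->4): 10/10
  Flow on (1->5): 7/7
  Flow on (4->6): 10/10
  Flow on (5->6): 7/7
Maximum flow = 17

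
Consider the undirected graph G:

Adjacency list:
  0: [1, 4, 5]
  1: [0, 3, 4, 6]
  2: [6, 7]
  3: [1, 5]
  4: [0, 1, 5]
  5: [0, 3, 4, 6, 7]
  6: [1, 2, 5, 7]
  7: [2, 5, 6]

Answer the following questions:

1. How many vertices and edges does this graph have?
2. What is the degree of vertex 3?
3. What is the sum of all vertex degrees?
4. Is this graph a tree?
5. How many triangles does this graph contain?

Count: 8 vertices, 13 edges.
Vertex 3 has neighbors [1, 5], degree = 2.
Handshaking lemma: 2 * 13 = 26.
A tree on 8 vertices has 7 edges. This graph has 13 edges (6 extra). Not a tree.
Number of triangles = 4.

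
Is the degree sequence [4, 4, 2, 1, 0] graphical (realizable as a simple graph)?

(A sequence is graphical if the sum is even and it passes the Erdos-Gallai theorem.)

Sum of degrees = 11. Sum is odd, so the sequence is NOT graphical.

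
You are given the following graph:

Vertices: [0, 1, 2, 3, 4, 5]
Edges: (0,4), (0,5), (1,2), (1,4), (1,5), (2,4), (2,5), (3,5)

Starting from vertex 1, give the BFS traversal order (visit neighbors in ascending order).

BFS from vertex 1 (neighbors processed in ascending order):
Visit order: 1, 2, 4, 5, 0, 3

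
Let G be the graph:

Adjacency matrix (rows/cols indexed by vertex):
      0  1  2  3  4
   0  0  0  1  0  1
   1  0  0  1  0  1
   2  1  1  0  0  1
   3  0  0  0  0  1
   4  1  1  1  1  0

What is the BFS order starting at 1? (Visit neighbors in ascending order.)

BFS from vertex 1 (neighbors processed in ascending order):
Visit order: 1, 2, 4, 0, 3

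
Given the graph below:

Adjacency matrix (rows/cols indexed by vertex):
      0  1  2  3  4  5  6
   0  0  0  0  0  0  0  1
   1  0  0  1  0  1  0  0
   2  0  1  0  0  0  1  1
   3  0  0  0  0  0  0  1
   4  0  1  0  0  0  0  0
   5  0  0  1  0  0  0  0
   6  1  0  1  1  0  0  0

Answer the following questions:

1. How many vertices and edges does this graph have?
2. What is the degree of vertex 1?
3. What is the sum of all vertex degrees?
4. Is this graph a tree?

Count: 7 vertices, 6 edges.
Vertex 1 has neighbors [2, 4], degree = 2.
Handshaking lemma: 2 * 6 = 12.
A graph is a tree iff it is connected and has exactly n-1 edges. This graph is connected (all 7 vertices in one component) and has 7-1 = 6 edges. It is a tree.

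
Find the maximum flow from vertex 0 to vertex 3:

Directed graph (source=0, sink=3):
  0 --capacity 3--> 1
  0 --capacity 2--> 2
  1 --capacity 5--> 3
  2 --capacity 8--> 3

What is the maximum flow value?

Computing max flow:
  Flow on (0->1): 3/3
  Flow on (0->2): 2/2
  Flow on (1->3): 3/5
  Flow on (2->3): 2/8
Maximum flow = 5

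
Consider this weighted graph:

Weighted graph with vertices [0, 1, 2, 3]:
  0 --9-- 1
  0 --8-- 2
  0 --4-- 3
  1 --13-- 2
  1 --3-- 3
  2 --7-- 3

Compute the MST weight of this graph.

Applying Kruskal's algorithm (sort edges by weight, add if no cycle):
  Add (1,3) w=3
  Add (0,3) w=4
  Add (2,3) w=7
  Skip (0,2) w=8 (creates cycle)
  Skip (0,1) w=9 (creates cycle)
  Skip (1,2) w=13 (creates cycle)
MST weight = 14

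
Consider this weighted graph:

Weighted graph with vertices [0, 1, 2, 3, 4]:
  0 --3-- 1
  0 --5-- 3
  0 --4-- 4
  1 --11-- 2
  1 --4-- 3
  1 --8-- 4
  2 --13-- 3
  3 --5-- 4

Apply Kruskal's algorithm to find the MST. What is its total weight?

Applying Kruskal's algorithm (sort edges by weight, add if no cycle):
  Add (0,1) w=3
  Add (0,4) w=4
  Add (1,3) w=4
  Skip (0,3) w=5 (creates cycle)
  Skip (3,4) w=5 (creates cycle)
  Skip (1,4) w=8 (creates cycle)
  Add (1,2) w=11
  Skip (2,3) w=13 (creates cycle)
MST weight = 22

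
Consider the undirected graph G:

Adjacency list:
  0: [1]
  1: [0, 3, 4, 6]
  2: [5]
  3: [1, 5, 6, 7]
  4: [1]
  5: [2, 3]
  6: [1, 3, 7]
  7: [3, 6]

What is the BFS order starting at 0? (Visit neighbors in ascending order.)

BFS from vertex 0 (neighbors processed in ascending order):
Visit order: 0, 1, 3, 4, 6, 5, 7, 2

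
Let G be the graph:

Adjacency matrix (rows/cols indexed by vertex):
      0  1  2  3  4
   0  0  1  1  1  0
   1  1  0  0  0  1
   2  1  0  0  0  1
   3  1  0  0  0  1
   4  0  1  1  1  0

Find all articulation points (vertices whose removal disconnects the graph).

No articulation points. The graph is biconnected.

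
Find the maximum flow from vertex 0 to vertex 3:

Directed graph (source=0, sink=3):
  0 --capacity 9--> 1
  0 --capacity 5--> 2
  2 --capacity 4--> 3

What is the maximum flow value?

Computing max flow:
  Flow on (0->2): 4/5
  Flow on (2->3): 4/4
Maximum flow = 4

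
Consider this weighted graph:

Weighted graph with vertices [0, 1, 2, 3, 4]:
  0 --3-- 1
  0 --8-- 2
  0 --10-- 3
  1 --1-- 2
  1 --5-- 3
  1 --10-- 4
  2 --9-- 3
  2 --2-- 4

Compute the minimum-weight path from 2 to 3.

Using Dijkstra's algorithm from vertex 2:
Shortest path: 2 -> 1 -> 3
Total weight: 1 + 5 = 6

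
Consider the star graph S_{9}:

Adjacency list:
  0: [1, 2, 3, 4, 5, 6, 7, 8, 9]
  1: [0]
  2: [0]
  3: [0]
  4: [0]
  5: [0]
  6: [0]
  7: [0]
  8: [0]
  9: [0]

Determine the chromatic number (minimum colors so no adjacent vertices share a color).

S_{9} has one hub adjacent to 9 leaves; leaves are pairwise non-adjacent.
Color the hub 0 and every leaf 1.
Chromatic number = 2.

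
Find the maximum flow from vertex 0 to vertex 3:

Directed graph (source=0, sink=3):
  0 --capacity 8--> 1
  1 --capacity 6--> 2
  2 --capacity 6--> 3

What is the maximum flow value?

Computing max flow:
  Flow on (0->1): 6/8
  Flow on (1->2): 6/6
  Flow on (2->3): 6/6
Maximum flow = 6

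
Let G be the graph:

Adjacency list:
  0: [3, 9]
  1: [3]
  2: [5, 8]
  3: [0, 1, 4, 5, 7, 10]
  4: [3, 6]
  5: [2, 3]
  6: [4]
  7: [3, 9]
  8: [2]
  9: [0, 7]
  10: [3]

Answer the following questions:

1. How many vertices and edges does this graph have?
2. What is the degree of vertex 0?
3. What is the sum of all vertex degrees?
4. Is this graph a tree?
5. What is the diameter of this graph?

Count: 11 vertices, 11 edges.
Vertex 0 has neighbors [3, 9], degree = 2.
Handshaking lemma: 2 * 11 = 22.
A tree on 11 vertices has 10 edges. This graph has 11 edges (1 extra). Not a tree.
Diameter (longest shortest path) = 5.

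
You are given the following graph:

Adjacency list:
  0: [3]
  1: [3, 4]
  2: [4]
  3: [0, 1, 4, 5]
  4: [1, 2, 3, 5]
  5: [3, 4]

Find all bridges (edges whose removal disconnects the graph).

A bridge is an edge whose removal increases the number of connected components.
Bridges found: (0,3), (2,4)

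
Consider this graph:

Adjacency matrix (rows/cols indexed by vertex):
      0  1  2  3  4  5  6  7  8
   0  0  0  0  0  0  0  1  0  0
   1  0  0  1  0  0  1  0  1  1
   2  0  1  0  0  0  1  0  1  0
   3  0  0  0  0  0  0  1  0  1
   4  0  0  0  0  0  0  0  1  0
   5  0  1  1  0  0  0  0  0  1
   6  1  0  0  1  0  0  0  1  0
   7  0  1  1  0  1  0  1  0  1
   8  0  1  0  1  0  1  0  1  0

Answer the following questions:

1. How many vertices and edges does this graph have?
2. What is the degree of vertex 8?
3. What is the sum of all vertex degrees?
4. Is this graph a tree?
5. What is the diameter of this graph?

Count: 9 vertices, 13 edges.
Vertex 8 has neighbors [1, 3, 5, 7], degree = 4.
Handshaking lemma: 2 * 13 = 26.
A tree on 9 vertices has 8 edges. This graph has 13 edges (5 extra). Not a tree.
Diameter (longest shortest path) = 4.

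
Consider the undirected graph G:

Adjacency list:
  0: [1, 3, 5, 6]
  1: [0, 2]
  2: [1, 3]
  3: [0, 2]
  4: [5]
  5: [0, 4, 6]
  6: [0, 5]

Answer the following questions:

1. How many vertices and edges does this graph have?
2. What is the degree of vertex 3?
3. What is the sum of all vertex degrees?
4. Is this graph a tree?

Count: 7 vertices, 8 edges.
Vertex 3 has neighbors [0, 2], degree = 2.
Handshaking lemma: 2 * 8 = 16.
A tree on 7 vertices has 6 edges. This graph has 8 edges (2 extra). Not a tree.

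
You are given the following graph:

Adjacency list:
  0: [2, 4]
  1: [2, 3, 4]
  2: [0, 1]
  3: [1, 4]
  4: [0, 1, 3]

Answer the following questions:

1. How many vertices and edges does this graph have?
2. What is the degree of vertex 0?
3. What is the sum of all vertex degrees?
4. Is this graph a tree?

Count: 5 vertices, 6 edges.
Vertex 0 has neighbors [2, 4], degree = 2.
Handshaking lemma: 2 * 6 = 12.
A tree on 5 vertices has 4 edges. This graph has 6 edges (2 extra). Not a tree.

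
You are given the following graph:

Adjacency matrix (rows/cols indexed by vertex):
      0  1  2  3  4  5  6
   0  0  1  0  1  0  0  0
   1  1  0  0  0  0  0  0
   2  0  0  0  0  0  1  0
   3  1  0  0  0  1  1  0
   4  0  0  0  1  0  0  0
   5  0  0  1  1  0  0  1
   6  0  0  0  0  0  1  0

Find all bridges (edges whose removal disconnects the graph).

A bridge is an edge whose removal increases the number of connected components.
Bridges found: (0,1), (0,3), (2,5), (3,4), (3,5), (5,6)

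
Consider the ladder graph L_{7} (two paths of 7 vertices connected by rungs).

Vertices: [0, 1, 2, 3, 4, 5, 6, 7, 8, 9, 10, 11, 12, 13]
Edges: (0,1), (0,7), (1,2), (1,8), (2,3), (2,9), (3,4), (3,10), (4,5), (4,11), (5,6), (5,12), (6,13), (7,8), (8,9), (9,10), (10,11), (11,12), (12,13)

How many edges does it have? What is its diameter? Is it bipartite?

Ladder graph L_{7}: 7 rungs + 2 * (7-1) path edges = 7 + 12 = 19 edges.
Diameter = 7.
Ladder graphs are bipartite (alternating coloring along each path).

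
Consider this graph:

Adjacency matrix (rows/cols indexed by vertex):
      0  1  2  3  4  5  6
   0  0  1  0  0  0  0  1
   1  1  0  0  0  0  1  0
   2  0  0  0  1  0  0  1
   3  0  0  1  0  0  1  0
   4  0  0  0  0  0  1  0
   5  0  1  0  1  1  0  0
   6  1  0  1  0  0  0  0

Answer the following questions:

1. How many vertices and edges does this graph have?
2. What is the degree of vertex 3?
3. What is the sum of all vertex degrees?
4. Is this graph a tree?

Count: 7 vertices, 7 edges.
Vertex 3 has neighbors [2, 5], degree = 2.
Handshaking lemma: 2 * 7 = 14.
A tree on 7 vertices has 6 edges. This graph has 7 edges (1 extra). Not a tree.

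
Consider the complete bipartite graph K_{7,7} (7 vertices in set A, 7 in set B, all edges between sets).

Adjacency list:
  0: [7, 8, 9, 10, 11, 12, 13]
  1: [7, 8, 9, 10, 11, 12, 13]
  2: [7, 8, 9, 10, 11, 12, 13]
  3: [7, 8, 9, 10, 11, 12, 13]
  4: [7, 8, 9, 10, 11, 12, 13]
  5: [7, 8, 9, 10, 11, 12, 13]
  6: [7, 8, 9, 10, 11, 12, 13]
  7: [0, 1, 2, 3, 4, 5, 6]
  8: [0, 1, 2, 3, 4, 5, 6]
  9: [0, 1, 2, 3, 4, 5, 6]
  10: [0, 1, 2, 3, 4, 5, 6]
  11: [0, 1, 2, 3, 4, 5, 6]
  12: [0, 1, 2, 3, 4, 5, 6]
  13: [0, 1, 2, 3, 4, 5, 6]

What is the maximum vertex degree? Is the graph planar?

Set-A vertices have degree 7; set-B vertices have degree 7. Maximum degree = max(7,7) = 7.
K_{7,7} contains K_{3,3} as a subgraph (since both sides have >= 3 vertices); by Kuratowski's theorem it is not planar.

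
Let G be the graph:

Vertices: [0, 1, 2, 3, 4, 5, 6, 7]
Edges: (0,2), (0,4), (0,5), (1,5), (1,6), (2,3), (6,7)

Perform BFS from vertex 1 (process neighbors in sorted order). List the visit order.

BFS from vertex 1 (neighbors processed in ascending order):
Visit order: 1, 5, 6, 0, 7, 2, 4, 3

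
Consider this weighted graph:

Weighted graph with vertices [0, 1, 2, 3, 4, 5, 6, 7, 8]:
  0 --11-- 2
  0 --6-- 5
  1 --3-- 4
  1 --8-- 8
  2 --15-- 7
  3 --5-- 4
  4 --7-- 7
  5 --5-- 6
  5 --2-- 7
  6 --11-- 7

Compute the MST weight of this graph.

Applying Kruskal's algorithm (sort edges by weight, add if no cycle):
  Add (5,7) w=2
  Add (1,4) w=3
  Add (3,4) w=5
  Add (5,6) w=5
  Add (0,5) w=6
  Add (4,7) w=7
  Add (1,8) w=8
  Add (0,2) w=11
  Skip (6,7) w=11 (creates cycle)
  Skip (2,7) w=15 (creates cycle)
MST weight = 47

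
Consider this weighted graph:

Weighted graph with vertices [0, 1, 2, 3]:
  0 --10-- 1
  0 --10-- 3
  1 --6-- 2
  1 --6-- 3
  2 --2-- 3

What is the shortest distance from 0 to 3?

Using Dijkstra's algorithm from vertex 0:
Shortest path: 0 -> 3
Total weight: 10 = 10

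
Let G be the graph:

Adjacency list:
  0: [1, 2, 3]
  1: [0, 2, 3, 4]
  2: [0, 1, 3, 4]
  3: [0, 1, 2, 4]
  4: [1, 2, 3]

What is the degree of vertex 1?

Vertex 1 has neighbors [0, 2, 3, 4], so deg(1) = 4.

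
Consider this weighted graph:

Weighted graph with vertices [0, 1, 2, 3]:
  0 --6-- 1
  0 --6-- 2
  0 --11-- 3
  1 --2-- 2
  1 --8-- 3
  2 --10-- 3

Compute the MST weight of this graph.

Applying Kruskal's algorithm (sort edges by weight, add if no cycle):
  Add (1,2) w=2
  Add (0,1) w=6
  Skip (0,2) w=6 (creates cycle)
  Add (1,3) w=8
  Skip (2,3) w=10 (creates cycle)
  Skip (0,3) w=11 (creates cycle)
MST weight = 16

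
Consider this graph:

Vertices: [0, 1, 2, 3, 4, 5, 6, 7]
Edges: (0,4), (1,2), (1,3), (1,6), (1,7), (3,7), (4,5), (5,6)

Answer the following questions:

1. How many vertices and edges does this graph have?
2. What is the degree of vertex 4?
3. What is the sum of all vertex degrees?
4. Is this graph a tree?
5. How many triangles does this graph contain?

Count: 8 vertices, 8 edges.
Vertex 4 has neighbors [0, 5], degree = 2.
Handshaking lemma: 2 * 8 = 16.
A tree on 8 vertices has 7 edges. This graph has 8 edges (1 extra). Not a tree.
Number of triangles = 1.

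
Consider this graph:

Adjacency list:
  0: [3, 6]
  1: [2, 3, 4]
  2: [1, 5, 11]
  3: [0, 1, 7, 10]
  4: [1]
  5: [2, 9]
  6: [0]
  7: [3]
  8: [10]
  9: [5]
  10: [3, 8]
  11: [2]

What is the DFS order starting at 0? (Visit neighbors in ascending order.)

DFS from vertex 0 (neighbors processed in ascending order):
Visit order: 0, 3, 1, 2, 5, 9, 11, 4, 7, 10, 8, 6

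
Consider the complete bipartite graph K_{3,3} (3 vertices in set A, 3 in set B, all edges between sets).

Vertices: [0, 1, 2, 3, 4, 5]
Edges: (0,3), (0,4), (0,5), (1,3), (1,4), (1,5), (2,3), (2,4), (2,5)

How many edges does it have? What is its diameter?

K_{3,3} has 3 * 3 = 9 edges.
Any vertex reaches any opposite-side vertex in 1 step; same-side vertices reach in 2 steps via any opposite-side vertex.
Diameter = 2.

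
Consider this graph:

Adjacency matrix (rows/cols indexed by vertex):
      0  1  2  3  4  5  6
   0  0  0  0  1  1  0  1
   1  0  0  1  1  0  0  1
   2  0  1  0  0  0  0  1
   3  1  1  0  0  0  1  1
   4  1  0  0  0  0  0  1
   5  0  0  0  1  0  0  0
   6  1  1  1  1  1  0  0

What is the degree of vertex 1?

Vertex 1 has neighbors [2, 3, 6], so deg(1) = 3.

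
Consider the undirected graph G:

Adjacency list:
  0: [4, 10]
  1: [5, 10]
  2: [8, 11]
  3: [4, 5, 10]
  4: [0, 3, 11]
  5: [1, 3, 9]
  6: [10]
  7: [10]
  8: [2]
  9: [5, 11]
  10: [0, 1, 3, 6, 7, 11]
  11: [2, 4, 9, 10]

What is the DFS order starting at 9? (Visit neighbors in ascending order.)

DFS from vertex 9 (neighbors processed in ascending order):
Visit order: 9, 5, 1, 10, 0, 4, 3, 11, 2, 8, 6, 7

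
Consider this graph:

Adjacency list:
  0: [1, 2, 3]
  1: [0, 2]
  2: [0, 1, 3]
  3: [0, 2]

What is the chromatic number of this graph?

The graph has a maximum clique of size 3 (lower bound on chromatic number).
A valid 3-coloring: {0: 0, 1: 2, 2: 1, 3: 2}.
Chromatic number = 3.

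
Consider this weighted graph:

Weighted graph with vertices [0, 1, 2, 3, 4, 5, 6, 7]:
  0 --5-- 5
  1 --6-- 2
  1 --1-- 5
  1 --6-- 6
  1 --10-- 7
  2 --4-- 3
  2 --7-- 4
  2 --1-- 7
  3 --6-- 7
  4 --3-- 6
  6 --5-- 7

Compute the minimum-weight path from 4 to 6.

Using Dijkstra's algorithm from vertex 4:
Shortest path: 4 -> 6
Total weight: 3 = 3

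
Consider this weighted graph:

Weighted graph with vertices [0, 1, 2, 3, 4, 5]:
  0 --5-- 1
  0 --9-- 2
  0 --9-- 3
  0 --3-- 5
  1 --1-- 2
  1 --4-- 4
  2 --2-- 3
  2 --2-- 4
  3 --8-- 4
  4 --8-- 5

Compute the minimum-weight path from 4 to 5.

Using Dijkstra's algorithm from vertex 4:
Shortest path: 4 -> 5
Total weight: 8 = 8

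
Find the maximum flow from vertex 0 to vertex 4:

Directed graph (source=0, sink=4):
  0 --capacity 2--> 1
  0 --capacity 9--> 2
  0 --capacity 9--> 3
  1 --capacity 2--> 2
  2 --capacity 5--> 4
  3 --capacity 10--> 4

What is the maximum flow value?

Computing max flow:
  Flow on (0->2): 5/9
  Flow on (0->3): 9/9
  Flow on (2->4): 5/5
  Flow on (3->4): 9/10
Maximum flow = 14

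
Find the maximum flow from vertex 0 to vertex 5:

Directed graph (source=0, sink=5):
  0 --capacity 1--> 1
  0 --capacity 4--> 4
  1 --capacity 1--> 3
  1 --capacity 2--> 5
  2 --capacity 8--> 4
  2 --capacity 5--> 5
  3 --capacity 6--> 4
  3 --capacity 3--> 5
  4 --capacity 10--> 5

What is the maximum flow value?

Computing max flow:
  Flow on (0->1): 1/1
  Flow on (0->4): 4/4
  Flow on (1->5): 1/2
  Flow on (4->5): 4/10
Maximum flow = 5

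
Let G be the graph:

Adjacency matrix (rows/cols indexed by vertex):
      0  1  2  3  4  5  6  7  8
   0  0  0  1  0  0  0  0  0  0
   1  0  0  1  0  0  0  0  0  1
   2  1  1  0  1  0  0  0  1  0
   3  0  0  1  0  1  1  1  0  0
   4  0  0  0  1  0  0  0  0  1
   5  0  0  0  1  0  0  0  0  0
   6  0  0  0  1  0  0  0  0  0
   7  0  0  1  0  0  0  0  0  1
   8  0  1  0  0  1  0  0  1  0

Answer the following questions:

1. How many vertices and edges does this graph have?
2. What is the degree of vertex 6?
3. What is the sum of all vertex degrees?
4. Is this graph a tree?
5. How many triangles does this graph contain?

Count: 9 vertices, 10 edges.
Vertex 6 has neighbors [3], degree = 1.
Handshaking lemma: 2 * 10 = 20.
A tree on 9 vertices has 8 edges. This graph has 10 edges (2 extra). Not a tree.
Number of triangles = 0.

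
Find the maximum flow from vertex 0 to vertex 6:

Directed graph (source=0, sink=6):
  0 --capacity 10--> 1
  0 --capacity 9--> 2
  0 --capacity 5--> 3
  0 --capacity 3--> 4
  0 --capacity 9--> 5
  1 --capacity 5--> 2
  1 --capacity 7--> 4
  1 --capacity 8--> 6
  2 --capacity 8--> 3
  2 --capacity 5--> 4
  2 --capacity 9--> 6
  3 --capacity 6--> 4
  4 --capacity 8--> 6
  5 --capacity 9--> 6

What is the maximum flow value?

Computing max flow:
  Flow on (0->1): 10/10
  Flow on (0->2): 7/9
  Flow on (0->3): 5/5
  Flow on (0->4): 3/3
  Flow on (0->5): 9/9
  Flow on (1->2): 2/5
  Flow on (1->6): 8/8
  Flow on (2->6): 9/9
  Flow on (3->4): 5/6
  Flow on (4->6): 8/8
  Flow on (5->6): 9/9
Maximum flow = 34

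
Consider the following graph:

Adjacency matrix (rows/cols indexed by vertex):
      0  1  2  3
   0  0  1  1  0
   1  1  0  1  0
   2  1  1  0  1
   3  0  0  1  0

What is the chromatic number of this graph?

The graph has a maximum clique of size 3 (lower bound on chromatic number).
A valid 3-coloring: {0: 1, 1: 2, 2: 0, 3: 1}.
Chromatic number = 3.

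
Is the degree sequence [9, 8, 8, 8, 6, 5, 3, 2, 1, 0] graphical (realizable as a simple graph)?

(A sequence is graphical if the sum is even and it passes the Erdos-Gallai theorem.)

Sum of degrees = 50. Sum is even but fails Erdos-Gallai. The sequence is NOT graphical.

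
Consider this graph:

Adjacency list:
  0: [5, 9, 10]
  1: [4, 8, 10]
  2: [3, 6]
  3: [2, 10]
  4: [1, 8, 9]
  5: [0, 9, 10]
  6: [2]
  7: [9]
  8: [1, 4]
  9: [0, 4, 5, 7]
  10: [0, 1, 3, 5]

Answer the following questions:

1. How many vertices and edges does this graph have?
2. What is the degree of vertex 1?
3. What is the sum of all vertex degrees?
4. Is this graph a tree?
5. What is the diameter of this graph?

Count: 11 vertices, 14 edges.
Vertex 1 has neighbors [4, 8, 10], degree = 3.
Handshaking lemma: 2 * 14 = 28.
A tree on 11 vertices has 10 edges. This graph has 14 edges (4 extra). Not a tree.
Diameter (longest shortest path) = 6.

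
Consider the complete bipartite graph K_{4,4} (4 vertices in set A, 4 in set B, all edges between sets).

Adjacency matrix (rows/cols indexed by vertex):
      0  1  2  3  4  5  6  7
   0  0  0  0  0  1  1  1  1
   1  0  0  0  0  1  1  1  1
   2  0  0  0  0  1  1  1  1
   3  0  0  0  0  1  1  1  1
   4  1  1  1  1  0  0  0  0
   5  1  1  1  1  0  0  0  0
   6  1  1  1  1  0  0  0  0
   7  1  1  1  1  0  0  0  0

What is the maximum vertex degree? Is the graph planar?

Set-A vertices have degree 4; set-B vertices have degree 4. Maximum degree = max(4,4) = 4.
K_{4,4} contains K_{3,3} as a subgraph (since both sides have >= 3 vertices); by Kuratowski's theorem it is not planar.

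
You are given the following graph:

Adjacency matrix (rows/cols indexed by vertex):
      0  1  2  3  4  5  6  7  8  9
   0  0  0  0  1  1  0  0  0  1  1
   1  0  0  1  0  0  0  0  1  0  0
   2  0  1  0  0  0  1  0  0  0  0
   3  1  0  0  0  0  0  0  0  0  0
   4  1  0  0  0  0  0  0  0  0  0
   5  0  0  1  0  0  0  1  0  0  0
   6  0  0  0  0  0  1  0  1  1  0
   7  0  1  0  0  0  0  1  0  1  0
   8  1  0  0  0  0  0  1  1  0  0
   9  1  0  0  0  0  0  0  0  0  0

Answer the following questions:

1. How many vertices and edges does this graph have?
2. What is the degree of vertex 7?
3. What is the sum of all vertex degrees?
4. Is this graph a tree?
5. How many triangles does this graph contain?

Count: 10 vertices, 11 edges.
Vertex 7 has neighbors [1, 6, 8], degree = 3.
Handshaking lemma: 2 * 11 = 22.
A tree on 10 vertices has 9 edges. This graph has 11 edges (2 extra). Not a tree.
Number of triangles = 1.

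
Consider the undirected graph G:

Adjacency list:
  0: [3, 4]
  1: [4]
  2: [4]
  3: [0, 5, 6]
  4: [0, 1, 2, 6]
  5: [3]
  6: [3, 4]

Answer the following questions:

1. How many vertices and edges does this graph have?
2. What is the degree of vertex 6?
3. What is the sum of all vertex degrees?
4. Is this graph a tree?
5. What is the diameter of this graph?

Count: 7 vertices, 7 edges.
Vertex 6 has neighbors [3, 4], degree = 2.
Handshaking lemma: 2 * 7 = 14.
A tree on 7 vertices has 6 edges. This graph has 7 edges (1 extra). Not a tree.
Diameter (longest shortest path) = 4.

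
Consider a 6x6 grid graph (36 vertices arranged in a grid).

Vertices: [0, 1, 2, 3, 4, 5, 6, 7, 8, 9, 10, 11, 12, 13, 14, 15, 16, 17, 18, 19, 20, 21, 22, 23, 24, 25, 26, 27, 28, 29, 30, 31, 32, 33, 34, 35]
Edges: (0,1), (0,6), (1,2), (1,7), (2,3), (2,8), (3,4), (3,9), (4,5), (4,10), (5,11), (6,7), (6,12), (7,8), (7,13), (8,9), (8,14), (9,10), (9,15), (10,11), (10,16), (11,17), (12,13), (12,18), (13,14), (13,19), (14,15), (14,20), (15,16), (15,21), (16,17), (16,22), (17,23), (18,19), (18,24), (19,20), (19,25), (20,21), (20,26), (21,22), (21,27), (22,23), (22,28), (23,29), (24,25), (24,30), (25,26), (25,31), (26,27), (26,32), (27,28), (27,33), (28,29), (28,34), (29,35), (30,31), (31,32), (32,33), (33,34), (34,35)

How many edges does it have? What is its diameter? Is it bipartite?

A 6x6 grid has 30 vertical edges and 30 horizontal edges.
Total edges = 30 + 30 = 60.
Diameter = (6-1) + (6-1) = 10 (corner to opposite corner).
Grid graphs are bipartite (checkerboard coloring).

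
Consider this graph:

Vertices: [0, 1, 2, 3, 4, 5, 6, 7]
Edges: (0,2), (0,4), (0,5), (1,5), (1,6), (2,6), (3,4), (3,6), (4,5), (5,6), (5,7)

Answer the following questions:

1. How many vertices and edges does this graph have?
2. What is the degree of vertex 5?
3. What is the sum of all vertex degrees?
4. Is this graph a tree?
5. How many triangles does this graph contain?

Count: 8 vertices, 11 edges.
Vertex 5 has neighbors [0, 1, 4, 6, 7], degree = 5.
Handshaking lemma: 2 * 11 = 22.
A tree on 8 vertices has 7 edges. This graph has 11 edges (4 extra). Not a tree.
Number of triangles = 2.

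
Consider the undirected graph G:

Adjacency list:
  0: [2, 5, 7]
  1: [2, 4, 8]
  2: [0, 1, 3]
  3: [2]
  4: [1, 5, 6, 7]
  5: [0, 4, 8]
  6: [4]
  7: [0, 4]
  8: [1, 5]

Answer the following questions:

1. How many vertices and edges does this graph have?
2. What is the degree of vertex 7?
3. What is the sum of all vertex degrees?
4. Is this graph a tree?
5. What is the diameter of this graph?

Count: 9 vertices, 11 edges.
Vertex 7 has neighbors [0, 4], degree = 2.
Handshaking lemma: 2 * 11 = 22.
A tree on 9 vertices has 8 edges. This graph has 11 edges (3 extra). Not a tree.
Diameter (longest shortest path) = 4.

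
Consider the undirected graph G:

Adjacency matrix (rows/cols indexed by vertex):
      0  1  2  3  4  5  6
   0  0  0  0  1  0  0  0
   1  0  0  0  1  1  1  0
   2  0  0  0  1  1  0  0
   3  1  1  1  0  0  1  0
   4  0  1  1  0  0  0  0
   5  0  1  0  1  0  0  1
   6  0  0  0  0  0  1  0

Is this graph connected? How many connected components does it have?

Checking connectivity: the graph has 1 connected component(s).
All vertices are reachable from each other. The graph IS connected.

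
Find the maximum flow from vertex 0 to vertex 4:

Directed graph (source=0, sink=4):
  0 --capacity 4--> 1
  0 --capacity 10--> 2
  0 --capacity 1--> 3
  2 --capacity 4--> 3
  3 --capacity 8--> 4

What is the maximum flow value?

Computing max flow:
  Flow on (0->2): 4/10
  Flow on (0->3): 1/1
  Flow on (2->3): 4/4
  Flow on (3->4): 5/8
Maximum flow = 5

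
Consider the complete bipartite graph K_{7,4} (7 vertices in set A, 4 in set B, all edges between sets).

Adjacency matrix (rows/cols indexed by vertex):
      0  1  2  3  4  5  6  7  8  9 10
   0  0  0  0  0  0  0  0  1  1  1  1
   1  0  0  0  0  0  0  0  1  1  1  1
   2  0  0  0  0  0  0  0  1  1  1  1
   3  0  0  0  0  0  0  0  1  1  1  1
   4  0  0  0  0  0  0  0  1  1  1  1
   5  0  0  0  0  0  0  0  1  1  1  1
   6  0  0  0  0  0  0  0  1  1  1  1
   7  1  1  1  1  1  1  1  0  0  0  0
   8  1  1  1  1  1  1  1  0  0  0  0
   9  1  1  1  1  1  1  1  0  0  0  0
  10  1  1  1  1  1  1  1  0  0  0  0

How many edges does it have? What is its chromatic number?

K_{7,4} has 7 * 4 = 28 edges.
Bipartite graphs have chromatic number 2 (color each partition differently).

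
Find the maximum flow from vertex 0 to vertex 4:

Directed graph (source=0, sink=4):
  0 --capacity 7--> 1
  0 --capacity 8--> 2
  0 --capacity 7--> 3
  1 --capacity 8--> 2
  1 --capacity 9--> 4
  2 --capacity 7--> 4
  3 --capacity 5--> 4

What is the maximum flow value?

Computing max flow:
  Flow on (0->1): 7/7
  Flow on (0->2): 7/8
  Flow on (0->3): 5/7
  Flow on (1->4): 7/9
  Flow on (2->4): 7/7
  Flow on (3->4): 5/5
Maximum flow = 19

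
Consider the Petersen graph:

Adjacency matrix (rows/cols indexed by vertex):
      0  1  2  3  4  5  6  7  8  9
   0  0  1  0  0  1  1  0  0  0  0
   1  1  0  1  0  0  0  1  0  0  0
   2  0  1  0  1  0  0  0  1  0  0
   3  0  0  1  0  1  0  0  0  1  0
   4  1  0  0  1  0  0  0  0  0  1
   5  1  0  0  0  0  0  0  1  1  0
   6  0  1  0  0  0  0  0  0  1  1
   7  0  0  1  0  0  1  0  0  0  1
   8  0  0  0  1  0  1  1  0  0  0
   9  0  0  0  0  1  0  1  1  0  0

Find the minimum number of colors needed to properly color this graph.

The Petersen graph contains odd cycles (e.g. the outer 5-cycle), so chi >= 3.
A proper 3-coloring exists (it is a well-known 3-chromatic graph).
Chromatic number = 3.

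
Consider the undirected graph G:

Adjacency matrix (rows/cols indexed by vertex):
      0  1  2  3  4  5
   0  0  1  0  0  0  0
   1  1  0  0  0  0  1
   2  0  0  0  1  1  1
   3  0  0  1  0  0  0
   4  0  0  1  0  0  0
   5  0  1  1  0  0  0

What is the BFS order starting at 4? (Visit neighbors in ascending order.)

BFS from vertex 4 (neighbors processed in ascending order):
Visit order: 4, 2, 3, 5, 1, 0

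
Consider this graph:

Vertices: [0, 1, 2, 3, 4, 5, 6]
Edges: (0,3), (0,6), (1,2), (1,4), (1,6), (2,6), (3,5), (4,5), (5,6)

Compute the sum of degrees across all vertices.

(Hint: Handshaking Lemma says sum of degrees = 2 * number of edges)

Count edges: 9 edges.
By Handshaking Lemma: sum of degrees = 2 * 9 = 18.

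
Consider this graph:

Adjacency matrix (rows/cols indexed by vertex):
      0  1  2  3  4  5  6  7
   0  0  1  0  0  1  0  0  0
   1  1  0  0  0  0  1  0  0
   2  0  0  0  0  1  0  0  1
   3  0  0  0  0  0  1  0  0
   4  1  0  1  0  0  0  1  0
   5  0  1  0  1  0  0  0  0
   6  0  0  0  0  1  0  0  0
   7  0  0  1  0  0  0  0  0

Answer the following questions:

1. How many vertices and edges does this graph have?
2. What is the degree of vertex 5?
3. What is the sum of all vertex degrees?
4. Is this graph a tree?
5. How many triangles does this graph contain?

Count: 8 vertices, 7 edges.
Vertex 5 has neighbors [1, 3], degree = 2.
Handshaking lemma: 2 * 7 = 14.
A graph is a tree iff it is connected and has exactly n-1 edges. This graph is connected (all 8 vertices in one component) and has 8-1 = 7 edges. It is a tree.
Number of triangles = 0.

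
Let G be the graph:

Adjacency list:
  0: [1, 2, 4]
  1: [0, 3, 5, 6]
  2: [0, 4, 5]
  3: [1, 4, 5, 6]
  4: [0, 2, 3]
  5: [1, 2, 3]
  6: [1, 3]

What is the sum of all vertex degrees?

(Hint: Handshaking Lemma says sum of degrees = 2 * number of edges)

Count edges: 11 edges.
By Handshaking Lemma: sum of degrees = 2 * 11 = 22.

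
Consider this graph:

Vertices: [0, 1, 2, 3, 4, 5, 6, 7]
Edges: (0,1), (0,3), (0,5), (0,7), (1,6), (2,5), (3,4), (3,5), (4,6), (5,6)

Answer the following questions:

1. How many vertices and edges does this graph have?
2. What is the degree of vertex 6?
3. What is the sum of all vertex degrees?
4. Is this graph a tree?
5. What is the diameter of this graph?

Count: 8 vertices, 10 edges.
Vertex 6 has neighbors [1, 4, 5], degree = 3.
Handshaking lemma: 2 * 10 = 20.
A tree on 8 vertices has 7 edges. This graph has 10 edges (3 extra). Not a tree.
Diameter (longest shortest path) = 3.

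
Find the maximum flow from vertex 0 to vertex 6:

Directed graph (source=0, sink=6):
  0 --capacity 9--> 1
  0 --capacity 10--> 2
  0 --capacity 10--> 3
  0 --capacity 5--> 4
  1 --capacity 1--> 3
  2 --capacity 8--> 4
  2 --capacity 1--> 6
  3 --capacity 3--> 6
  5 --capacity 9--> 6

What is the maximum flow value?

Computing max flow:
  Flow on (0->1): 1/9
  Flow on (0->2): 1/10
  Flow on (0->3): 2/10
  Flow on (1->3): 1/1
  Flow on (2->6): 1/1
  Flow on (3->6): 3/3
Maximum flow = 4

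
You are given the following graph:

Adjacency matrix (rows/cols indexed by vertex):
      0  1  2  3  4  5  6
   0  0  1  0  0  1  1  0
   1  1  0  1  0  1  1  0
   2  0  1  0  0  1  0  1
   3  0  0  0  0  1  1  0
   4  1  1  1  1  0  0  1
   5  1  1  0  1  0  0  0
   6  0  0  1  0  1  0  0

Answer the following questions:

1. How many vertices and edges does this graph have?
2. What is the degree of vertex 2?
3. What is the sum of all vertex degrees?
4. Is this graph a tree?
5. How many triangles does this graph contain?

Count: 7 vertices, 11 edges.
Vertex 2 has neighbors [1, 4, 6], degree = 3.
Handshaking lemma: 2 * 11 = 22.
A tree on 7 vertices has 6 edges. This graph has 11 edges (5 extra). Not a tree.
Number of triangles = 4.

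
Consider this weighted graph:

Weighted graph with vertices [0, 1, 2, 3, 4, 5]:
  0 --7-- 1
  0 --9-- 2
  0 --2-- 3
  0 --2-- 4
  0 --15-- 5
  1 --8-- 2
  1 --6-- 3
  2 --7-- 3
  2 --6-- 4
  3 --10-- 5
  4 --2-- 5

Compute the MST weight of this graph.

Applying Kruskal's algorithm (sort edges by weight, add if no cycle):
  Add (0,3) w=2
  Add (0,4) w=2
  Add (4,5) w=2
  Add (1,3) w=6
  Add (2,4) w=6
  Skip (0,1) w=7 (creates cycle)
  Skip (2,3) w=7 (creates cycle)
  Skip (1,2) w=8 (creates cycle)
  Skip (0,2) w=9 (creates cycle)
  Skip (3,5) w=10 (creates cycle)
  Skip (0,5) w=15 (creates cycle)
MST weight = 18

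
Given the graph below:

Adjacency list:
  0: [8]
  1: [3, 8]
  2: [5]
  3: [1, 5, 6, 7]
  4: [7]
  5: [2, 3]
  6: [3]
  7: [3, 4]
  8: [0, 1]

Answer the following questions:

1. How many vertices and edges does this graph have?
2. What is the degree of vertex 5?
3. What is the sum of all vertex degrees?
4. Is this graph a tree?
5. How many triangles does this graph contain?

Count: 9 vertices, 8 edges.
Vertex 5 has neighbors [2, 3], degree = 2.
Handshaking lemma: 2 * 8 = 16.
A graph is a tree iff it is connected and has exactly n-1 edges. This graph is connected (all 9 vertices in one component) and has 9-1 = 8 edges. It is a tree.
Number of triangles = 0.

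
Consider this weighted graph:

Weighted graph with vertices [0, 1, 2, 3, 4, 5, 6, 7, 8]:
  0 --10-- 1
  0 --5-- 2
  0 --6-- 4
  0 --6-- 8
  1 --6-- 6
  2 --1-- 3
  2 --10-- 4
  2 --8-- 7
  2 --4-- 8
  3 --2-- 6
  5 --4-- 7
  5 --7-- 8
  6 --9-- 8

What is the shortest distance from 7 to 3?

Using Dijkstra's algorithm from vertex 7:
Shortest path: 7 -> 2 -> 3
Total weight: 8 + 1 = 9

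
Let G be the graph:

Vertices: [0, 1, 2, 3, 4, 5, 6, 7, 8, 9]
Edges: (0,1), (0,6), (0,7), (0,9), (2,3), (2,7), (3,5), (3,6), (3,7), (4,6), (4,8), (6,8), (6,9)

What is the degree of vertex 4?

Vertex 4 has neighbors [6, 8], so deg(4) = 2.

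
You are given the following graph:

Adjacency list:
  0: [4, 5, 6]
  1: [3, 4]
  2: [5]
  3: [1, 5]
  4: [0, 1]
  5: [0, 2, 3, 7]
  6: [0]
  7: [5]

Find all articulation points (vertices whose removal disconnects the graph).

An articulation point is a vertex whose removal disconnects the graph.
Articulation points: [0, 5]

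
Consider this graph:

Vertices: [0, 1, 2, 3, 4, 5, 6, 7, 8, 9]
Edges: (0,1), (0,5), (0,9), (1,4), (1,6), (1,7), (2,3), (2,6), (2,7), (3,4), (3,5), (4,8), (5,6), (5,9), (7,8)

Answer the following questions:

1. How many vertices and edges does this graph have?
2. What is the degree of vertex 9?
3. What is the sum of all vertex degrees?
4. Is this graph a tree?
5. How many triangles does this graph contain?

Count: 10 vertices, 15 edges.
Vertex 9 has neighbors [0, 5], degree = 2.
Handshaking lemma: 2 * 15 = 30.
A tree on 10 vertices has 9 edges. This graph has 15 edges (6 extra). Not a tree.
Number of triangles = 1.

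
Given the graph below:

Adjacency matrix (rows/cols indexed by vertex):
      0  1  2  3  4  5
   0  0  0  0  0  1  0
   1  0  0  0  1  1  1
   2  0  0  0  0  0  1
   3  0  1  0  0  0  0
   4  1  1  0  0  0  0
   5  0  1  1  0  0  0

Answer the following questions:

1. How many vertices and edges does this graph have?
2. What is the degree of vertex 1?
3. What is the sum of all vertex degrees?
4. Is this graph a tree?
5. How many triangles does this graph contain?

Count: 6 vertices, 5 edges.
Vertex 1 has neighbors [3, 4, 5], degree = 3.
Handshaking lemma: 2 * 5 = 10.
A graph is a tree iff it is connected and has exactly n-1 edges. This graph is connected (all 6 vertices in one component) and has 6-1 = 5 edges. It is a tree.
Number of triangles = 0.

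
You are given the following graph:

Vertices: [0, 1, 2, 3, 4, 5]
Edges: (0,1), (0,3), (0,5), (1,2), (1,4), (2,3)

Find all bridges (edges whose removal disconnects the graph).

A bridge is an edge whose removal increases the number of connected components.
Bridges found: (0,5), (1,4)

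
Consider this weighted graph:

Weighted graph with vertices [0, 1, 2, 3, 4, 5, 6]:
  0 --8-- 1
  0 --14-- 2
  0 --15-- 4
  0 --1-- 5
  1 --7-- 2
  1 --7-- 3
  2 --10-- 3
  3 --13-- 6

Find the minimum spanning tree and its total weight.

Applying Kruskal's algorithm (sort edges by weight, add if no cycle):
  Add (0,5) w=1
  Add (1,3) w=7
  Add (1,2) w=7
  Add (0,1) w=8
  Skip (2,3) w=10 (creates cycle)
  Add (3,6) w=13
  Skip (0,2) w=14 (creates cycle)
  Add (0,4) w=15
MST weight = 51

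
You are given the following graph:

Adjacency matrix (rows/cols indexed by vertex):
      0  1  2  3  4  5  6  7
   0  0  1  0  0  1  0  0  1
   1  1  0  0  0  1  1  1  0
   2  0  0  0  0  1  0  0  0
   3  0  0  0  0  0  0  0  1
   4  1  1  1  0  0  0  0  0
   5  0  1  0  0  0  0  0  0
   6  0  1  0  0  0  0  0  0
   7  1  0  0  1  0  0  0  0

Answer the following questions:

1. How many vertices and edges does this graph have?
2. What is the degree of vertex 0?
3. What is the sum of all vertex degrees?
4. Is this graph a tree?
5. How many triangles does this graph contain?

Count: 8 vertices, 8 edges.
Vertex 0 has neighbors [1, 4, 7], degree = 3.
Handshaking lemma: 2 * 8 = 16.
A tree on 8 vertices has 7 edges. This graph has 8 edges (1 extra). Not a tree.
Number of triangles = 1.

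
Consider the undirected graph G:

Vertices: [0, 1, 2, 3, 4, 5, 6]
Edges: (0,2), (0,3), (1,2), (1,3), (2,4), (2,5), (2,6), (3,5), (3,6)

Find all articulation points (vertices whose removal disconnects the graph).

An articulation point is a vertex whose removal disconnects the graph.
Articulation points: [2]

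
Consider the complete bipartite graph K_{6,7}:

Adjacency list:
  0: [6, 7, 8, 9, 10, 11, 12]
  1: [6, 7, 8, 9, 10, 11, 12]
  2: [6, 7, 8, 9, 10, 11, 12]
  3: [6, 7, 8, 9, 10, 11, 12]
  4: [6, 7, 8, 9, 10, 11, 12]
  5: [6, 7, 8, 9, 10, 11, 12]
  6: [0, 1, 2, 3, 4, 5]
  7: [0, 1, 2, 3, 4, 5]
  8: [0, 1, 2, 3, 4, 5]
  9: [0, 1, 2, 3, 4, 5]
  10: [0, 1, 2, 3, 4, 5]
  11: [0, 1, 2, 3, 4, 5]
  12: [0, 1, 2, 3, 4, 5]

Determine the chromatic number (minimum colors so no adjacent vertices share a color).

K_{6,7} is bipartite: vertices split into two independent sets of size 6 and 7.
Color one set 0, the other 1. No adjacent vertices share a color.
Chromatic number = 2.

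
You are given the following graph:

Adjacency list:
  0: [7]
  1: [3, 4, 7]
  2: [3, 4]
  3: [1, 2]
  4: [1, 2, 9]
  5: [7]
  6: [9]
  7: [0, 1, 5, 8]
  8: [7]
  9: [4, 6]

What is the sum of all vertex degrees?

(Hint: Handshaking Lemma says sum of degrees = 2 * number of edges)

Count edges: 10 edges.
By Handshaking Lemma: sum of degrees = 2 * 10 = 20.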